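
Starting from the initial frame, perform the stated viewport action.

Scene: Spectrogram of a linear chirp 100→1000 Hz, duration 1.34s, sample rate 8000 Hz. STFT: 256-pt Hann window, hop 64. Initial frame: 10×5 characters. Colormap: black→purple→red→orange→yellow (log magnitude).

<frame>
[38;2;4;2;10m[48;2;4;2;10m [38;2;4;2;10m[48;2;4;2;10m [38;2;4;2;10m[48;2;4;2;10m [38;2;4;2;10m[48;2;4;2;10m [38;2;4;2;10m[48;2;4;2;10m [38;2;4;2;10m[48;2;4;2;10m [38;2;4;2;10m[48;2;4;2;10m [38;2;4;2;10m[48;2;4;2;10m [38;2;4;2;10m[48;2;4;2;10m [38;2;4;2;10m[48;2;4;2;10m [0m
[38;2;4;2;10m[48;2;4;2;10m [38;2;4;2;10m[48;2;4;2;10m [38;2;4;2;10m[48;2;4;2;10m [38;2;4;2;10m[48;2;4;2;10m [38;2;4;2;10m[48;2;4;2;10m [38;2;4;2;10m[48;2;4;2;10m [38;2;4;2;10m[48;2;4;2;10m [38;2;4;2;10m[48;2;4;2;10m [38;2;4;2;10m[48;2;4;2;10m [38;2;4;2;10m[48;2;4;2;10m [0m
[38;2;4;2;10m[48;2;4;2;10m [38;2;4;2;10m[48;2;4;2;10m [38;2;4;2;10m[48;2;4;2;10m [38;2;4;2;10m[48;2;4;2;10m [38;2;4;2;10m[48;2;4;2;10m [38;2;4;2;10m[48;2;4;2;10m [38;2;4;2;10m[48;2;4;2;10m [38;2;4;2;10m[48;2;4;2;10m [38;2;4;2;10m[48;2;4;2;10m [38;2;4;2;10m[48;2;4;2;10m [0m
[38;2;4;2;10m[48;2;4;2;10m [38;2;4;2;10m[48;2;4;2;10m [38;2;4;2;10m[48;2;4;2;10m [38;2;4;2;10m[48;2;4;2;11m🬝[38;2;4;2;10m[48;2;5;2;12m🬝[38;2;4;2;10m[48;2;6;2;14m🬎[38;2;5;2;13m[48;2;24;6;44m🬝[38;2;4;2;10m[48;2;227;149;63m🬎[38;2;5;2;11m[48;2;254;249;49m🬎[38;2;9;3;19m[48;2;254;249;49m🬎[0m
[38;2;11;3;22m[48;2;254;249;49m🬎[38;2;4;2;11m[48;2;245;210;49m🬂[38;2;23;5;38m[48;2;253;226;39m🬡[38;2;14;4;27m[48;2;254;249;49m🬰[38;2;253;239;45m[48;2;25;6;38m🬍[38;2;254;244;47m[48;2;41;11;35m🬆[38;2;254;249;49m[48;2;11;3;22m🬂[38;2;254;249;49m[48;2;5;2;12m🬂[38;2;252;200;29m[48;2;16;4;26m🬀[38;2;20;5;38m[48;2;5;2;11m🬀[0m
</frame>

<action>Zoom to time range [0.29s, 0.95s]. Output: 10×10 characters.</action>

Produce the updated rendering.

<frame>
[38;2;4;2;10m[48;2;4;2;10m [38;2;4;2;10m[48;2;4;2;10m [38;2;4;2;10m[48;2;4;2;10m [38;2;4;2;10m[48;2;4;2;10m [38;2;4;2;10m[48;2;4;2;10m [38;2;4;2;10m[48;2;4;2;10m [38;2;4;2;10m[48;2;4;2;10m [38;2;4;2;10m[48;2;4;2;10m [38;2;4;2;10m[48;2;4;2;10m [38;2;4;2;10m[48;2;4;2;10m [0m
[38;2;4;2;10m[48;2;4;2;10m [38;2;4;2;10m[48;2;4;2;10m [38;2;4;2;10m[48;2;4;2;10m [38;2;4;2;10m[48;2;4;2;10m [38;2;4;2;10m[48;2;4;2;10m [38;2;4;2;10m[48;2;4;2;10m [38;2;4;2;10m[48;2;4;2;10m [38;2;4;2;10m[48;2;4;2;10m [38;2;4;2;10m[48;2;4;2;10m [38;2;4;2;10m[48;2;4;2;10m [0m
[38;2;4;2;10m[48;2;4;2;10m [38;2;4;2;10m[48;2;4;2;10m [38;2;4;2;10m[48;2;4;2;10m [38;2;4;2;10m[48;2;4;2;10m [38;2;4;2;10m[48;2;4;2;10m [38;2;4;2;10m[48;2;4;2;10m [38;2;4;2;10m[48;2;4;2;10m [38;2;4;2;10m[48;2;4;2;10m [38;2;4;2;10m[48;2;4;2;10m [38;2;4;2;10m[48;2;4;2;10m [0m
[38;2;4;2;10m[48;2;4;2;10m [38;2;4;2;10m[48;2;4;2;10m [38;2;4;2;10m[48;2;4;2;10m [38;2;4;2;10m[48;2;4;2;10m [38;2;4;2;10m[48;2;4;2;10m [38;2;4;2;10m[48;2;4;2;10m [38;2;4;2;10m[48;2;4;2;10m [38;2;4;2;10m[48;2;4;2;10m [38;2;4;2;10m[48;2;4;2;10m [38;2;4;2;10m[48;2;4;2;10m [0m
[38;2;4;2;10m[48;2;4;2;10m [38;2;4;2;10m[48;2;4;2;10m [38;2;4;2;10m[48;2;4;2;10m [38;2;4;2;10m[48;2;4;2;10m [38;2;4;2;10m[48;2;4;2;10m [38;2;4;2;10m[48;2;4;2;10m [38;2;4;2;10m[48;2;4;2;10m [38;2;4;2;10m[48;2;4;2;10m [38;2;4;2;10m[48;2;4;2;10m [38;2;4;2;10m[48;2;4;2;10m [0m
[38;2;4;2;10m[48;2;4;2;10m [38;2;4;2;10m[48;2;4;2;10m [38;2;4;2;10m[48;2;4;2;10m [38;2;4;2;10m[48;2;4;2;10m [38;2;4;2;10m[48;2;4;2;10m [38;2;4;2;10m[48;2;4;2;10m [38;2;4;2;10m[48;2;4;2;10m [38;2;4;2;10m[48;2;4;2;10m [38;2;4;2;10m[48;2;4;2;10m [38;2;4;2;10m[48;2;4;2;10m [0m
[38;2;4;2;10m[48;2;4;2;10m [38;2;4;2;10m[48;2;4;2;10m [38;2;4;2;10m[48;2;4;2;10m [38;2;4;2;10m[48;2;4;2;10m [38;2;4;2;10m[48;2;4;2;10m [38;2;4;2;10m[48;2;4;2;10m [38;2;4;2;10m[48;2;4;2;10m [38;2;4;2;10m[48;2;4;2;10m [38;2;4;2;10m[48;2;4;2;10m [38;2;4;2;10m[48;2;4;2;10m [0m
[38;2;4;2;10m[48;2;4;2;10m [38;2;4;2;10m[48;2;4;2;10m [38;2;4;2;10m[48;2;4;2;10m [38;2;4;2;10m[48;2;4;2;10m [38;2;4;2;10m[48;2;4;2;11m🬎[38;2;4;2;10m[48;2;5;2;11m🬎[38;2;4;2;10m[48;2;5;2;12m🬎[38;2;4;2;10m[48;2;7;2;15m🬎[38;2;4;2;10m[48;2;11;3;22m🬎[38;2;4;2;11m[48;2;22;5;40m🬎[0m
[38;2;8;2;17m[48;2;62;14;89m🬝[38;2;5;2;13m[48;2;236;151;41m🬎[38;2;8;2;17m[48;2;254;249;49m🬎[38;2;13;3;25m[48;2;254;249;49m🬎[38;2;65;16;50m[48;2;254;249;49m🬎[38;2;11;3;22m[48;2;253;223;39m🬂[38;2;19;5;36m[48;2;249;210;41m🬂[38;2;254;249;49m[48;2;80;19;80m🬋[38;2;253;230;41m[48;2;19;5;35m🬎[38;2;245;200;45m[48;2;9;3;19m🬎[0m
[38;2;254;248;49m[48;2;56;14;50m🬂[38;2;254;249;49m[48;2;13;3;27m🬂[38;2;252;211;34m[48;2;8;2;17m🬂[38;2;168;43;82m[48;2;16;4;28m🬀[38;2;19;5;36m[48;2;4;2;11m🬂[38;2;11;3;22m[48;2;4;2;10m🬂[38;2;7;2;16m[48;2;4;2;10m🬂[38;2;5;2;12m[48;2;4;2;10m🬂[38;2;5;2;11m[48;2;4;2;10m🬂[38;2;4;2;11m[48;2;4;2;10m🬂[0m
</frame>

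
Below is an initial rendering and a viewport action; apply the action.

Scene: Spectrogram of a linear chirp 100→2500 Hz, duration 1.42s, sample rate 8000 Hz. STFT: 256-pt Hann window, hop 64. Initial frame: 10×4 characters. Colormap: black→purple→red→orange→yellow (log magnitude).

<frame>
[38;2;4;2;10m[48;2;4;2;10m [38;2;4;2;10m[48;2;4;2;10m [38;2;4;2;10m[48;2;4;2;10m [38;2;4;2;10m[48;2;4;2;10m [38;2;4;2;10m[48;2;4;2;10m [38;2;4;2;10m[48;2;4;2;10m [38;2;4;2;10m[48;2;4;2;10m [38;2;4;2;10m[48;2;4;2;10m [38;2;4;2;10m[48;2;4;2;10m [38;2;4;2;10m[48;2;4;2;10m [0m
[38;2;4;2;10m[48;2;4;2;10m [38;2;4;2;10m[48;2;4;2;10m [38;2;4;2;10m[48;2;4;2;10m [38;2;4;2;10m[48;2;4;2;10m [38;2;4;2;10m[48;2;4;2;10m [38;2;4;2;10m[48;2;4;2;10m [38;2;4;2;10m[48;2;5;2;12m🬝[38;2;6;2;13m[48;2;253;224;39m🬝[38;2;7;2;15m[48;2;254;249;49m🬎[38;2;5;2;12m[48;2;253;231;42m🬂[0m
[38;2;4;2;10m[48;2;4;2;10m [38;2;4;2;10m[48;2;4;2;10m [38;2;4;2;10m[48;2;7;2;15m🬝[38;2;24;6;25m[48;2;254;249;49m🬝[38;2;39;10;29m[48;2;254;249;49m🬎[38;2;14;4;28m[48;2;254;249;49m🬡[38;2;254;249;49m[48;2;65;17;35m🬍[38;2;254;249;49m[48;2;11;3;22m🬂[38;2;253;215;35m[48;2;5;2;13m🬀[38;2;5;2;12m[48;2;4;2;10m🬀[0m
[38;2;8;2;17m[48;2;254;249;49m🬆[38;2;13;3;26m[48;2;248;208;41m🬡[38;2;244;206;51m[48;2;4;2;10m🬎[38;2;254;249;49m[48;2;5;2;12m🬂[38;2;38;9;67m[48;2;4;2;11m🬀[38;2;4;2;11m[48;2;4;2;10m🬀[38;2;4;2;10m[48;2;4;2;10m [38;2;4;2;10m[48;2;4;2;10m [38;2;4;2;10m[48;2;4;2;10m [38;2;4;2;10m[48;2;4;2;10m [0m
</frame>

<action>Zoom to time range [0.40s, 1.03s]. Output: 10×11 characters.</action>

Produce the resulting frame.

<frame>
[38;2;4;2;10m[48;2;4;2;10m [38;2;4;2;10m[48;2;4;2;10m [38;2;4;2;10m[48;2;4;2;10m [38;2;4;2;10m[48;2;4;2;10m [38;2;4;2;10m[48;2;4;2;10m [38;2;4;2;10m[48;2;4;2;10m [38;2;4;2;10m[48;2;4;2;10m [38;2;4;2;10m[48;2;4;2;10m [38;2;4;2;10m[48;2;4;2;10m [38;2;4;2;10m[48;2;4;2;10m [0m
[38;2;4;2;10m[48;2;4;2;10m [38;2;4;2;10m[48;2;4;2;10m [38;2;4;2;10m[48;2;4;2;10m [38;2;4;2;10m[48;2;4;2;10m [38;2;4;2;10m[48;2;4;2;10m [38;2;4;2;10m[48;2;4;2;10m [38;2;4;2;10m[48;2;4;2;10m [38;2;4;2;10m[48;2;4;2;10m [38;2;4;2;10m[48;2;4;2;10m [38;2;4;2;10m[48;2;4;2;10m [0m
[38;2;4;2;10m[48;2;4;2;10m [38;2;4;2;10m[48;2;4;2;10m [38;2;4;2;10m[48;2;4;2;10m [38;2;4;2;10m[48;2;4;2;10m [38;2;4;2;10m[48;2;4;2;10m [38;2;4;2;10m[48;2;4;2;10m [38;2;4;2;10m[48;2;4;2;10m [38;2;4;2;10m[48;2;4;2;10m [38;2;4;2;10m[48;2;4;2;10m [38;2;4;2;10m[48;2;4;2;10m [0m
[38;2;4;2;10m[48;2;4;2;10m [38;2;4;2;10m[48;2;4;2;10m [38;2;4;2;10m[48;2;4;2;10m [38;2;4;2;10m[48;2;4;2;10m [38;2;4;2;10m[48;2;4;2;10m [38;2;4;2;10m[48;2;4;2;10m [38;2;4;2;10m[48;2;4;2;10m [38;2;4;2;10m[48;2;4;2;10m [38;2;4;2;10m[48;2;4;2;10m [38;2;4;2;10m[48;2;4;2;10m [0m
[38;2;4;2;10m[48;2;4;2;10m [38;2;4;2;10m[48;2;4;2;10m [38;2;4;2;10m[48;2;4;2;10m [38;2;4;2;10m[48;2;4;2;10m [38;2;4;2;10m[48;2;4;2;10m [38;2;4;2;10m[48;2;4;2;10m [38;2;4;2;10m[48;2;4;2;10m [38;2;4;2;10m[48;2;4;2;10m [38;2;4;2;10m[48;2;4;2;10m [38;2;4;2;10m[48;2;4;2;10m [0m
[38;2;4;2;10m[48;2;4;2;10m [38;2;4;2;10m[48;2;4;2;10m [38;2;4;2;10m[48;2;4;2;10m [38;2;4;2;10m[48;2;4;2;10m [38;2;4;2;10m[48;2;4;2;10m [38;2;4;2;10m[48;2;4;2;10m [38;2;4;2;10m[48;2;4;2;10m [38;2;4;2;10m[48;2;5;2;12m🬝[38;2;4;2;10m[48;2;9;3;19m🬝[38;2;10;3;21m[48;2;210;72;65m🬝[0m
[38;2;4;2;10m[48;2;4;2;10m [38;2;4;2;10m[48;2;4;2;10m [38;2;4;2;10m[48;2;4;2;10m [38;2;4;2;10m[48;2;5;2;11m🬝[38;2;4;2;10m[48;2;7;2;15m🬎[38;2;7;2;15m[48;2;51;11;89m🬝[38;2;11;3;22m[48;2;253;221;38m🬎[38;2;67;17;42m[48;2;254;248;48m🬆[38;2;62;15;77m[48;2;252;206;31m🬟[38;2;254;248;48m[48;2;64;16;42m🬆[0m
[38;2;4;2;10m[48;2;6;2;14m🬝[38;2;5;2;12m[48;2;24;6;44m🬝[38;2;41;11;29m[48;2;254;247;48m🬝[38;2;17;4;33m[48;2;252;221;37m🬆[38;2;101;25;67m[48;2;242;203;53m🬟[38;2;253;231;42m[48;2;16;4;31m🬎[38;2;254;243;46m[48;2;19;4;35m🬂[38;2;206;65;70m[48;2;10;3;21m🬀[38;2;8;2;17m[48;2;4;2;10m🬂[38;2;5;2;12m[48;2;4;2;10m🬀[0m
[38;2;16;4;31m[48;2;249;217;44m🬂[38;2;242;198;50m[48;2;101;25;67m🬜[38;2;253;238;44m[48;2;37;9;42m🬆[38;2;250;161;13m[48;2;24;6;31m🬀[38;2;15;4;29m[48;2;5;2;12m🬀[38;2;5;2;13m[48;2;4;2;10m🬀[38;2;4;2;11m[48;2;4;2;10m🬀[38;2;4;2;10m[48;2;4;2;10m [38;2;4;2;10m[48;2;4;2;10m [38;2;4;2;10m[48;2;4;2;10m [0m
[38;2;51;11;89m[48;2;7;2;15m🬀[38;2;7;2;15m[48;2;4;2;10m🬂[38;2;4;2;11m[48;2;4;2;10m🬂[38;2;4;2;10m[48;2;4;2;10m [38;2;4;2;10m[48;2;4;2;10m [38;2;4;2;10m[48;2;4;2;10m [38;2;4;2;10m[48;2;4;2;10m [38;2;4;2;10m[48;2;4;2;10m [38;2;4;2;10m[48;2;4;2;10m [38;2;4;2;10m[48;2;4;2;10m [0m
[38;2;4;2;10m[48;2;4;2;10m [38;2;4;2;10m[48;2;4;2;10m [38;2;4;2;10m[48;2;4;2;10m [38;2;4;2;10m[48;2;4;2;10m [38;2;4;2;10m[48;2;4;2;10m [38;2;4;2;10m[48;2;4;2;10m [38;2;4;2;10m[48;2;4;2;10m [38;2;4;2;10m[48;2;4;2;10m [38;2;4;2;10m[48;2;4;2;10m [38;2;4;2;10m[48;2;4;2;10m [0m
</frame>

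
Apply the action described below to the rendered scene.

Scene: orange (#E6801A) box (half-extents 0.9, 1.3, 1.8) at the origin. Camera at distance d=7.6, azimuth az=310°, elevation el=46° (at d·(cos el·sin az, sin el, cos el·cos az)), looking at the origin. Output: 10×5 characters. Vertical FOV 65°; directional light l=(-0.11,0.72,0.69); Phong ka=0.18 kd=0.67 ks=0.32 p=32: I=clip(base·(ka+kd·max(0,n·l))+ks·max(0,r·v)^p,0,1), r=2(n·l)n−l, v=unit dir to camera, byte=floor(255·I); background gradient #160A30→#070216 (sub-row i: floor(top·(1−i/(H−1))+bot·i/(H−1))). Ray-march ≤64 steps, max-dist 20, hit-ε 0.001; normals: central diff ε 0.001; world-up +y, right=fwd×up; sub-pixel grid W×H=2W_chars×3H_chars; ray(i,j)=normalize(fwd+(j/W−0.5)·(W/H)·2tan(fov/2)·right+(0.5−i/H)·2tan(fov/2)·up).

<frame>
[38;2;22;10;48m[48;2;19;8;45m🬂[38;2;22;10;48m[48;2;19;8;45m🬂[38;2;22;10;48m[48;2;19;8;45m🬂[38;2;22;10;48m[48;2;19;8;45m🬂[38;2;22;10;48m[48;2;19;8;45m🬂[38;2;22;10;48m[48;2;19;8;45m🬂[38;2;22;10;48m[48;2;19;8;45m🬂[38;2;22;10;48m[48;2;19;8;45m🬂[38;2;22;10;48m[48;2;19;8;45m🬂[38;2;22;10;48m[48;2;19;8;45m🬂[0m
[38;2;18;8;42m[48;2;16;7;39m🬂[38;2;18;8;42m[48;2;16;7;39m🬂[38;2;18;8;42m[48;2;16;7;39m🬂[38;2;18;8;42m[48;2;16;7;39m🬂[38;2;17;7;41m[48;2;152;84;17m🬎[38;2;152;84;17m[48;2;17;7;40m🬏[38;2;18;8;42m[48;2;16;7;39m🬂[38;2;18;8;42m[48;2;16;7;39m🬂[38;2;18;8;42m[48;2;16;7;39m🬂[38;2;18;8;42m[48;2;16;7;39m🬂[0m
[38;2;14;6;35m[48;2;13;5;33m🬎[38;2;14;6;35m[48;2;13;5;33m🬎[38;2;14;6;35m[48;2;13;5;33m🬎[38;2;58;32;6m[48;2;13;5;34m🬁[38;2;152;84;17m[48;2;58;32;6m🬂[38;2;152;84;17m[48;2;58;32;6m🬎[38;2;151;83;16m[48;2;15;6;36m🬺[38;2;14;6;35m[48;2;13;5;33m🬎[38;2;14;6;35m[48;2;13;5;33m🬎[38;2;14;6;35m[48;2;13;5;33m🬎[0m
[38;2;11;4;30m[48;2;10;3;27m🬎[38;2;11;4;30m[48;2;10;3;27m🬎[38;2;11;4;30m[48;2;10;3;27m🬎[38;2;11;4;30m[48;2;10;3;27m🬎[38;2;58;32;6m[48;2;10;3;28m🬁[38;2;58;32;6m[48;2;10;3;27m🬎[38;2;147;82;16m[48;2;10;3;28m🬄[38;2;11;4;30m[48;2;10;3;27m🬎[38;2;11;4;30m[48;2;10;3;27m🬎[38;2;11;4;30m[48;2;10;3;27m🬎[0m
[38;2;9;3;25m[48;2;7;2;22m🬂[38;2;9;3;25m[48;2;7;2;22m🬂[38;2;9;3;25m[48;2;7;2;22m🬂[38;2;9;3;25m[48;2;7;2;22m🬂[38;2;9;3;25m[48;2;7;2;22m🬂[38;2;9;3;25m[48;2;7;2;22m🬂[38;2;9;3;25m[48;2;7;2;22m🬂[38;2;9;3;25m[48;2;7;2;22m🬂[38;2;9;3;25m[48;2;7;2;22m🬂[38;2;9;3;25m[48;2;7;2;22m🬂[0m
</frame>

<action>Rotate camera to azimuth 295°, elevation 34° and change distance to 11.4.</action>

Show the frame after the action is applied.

<frame>
[38;2;22;10;48m[48;2;19;8;45m🬂[38;2;22;10;48m[48;2;19;8;45m🬂[38;2;22;10;48m[48;2;19;8;45m🬂[38;2;22;10;48m[48;2;19;8;45m🬂[38;2;22;10;48m[48;2;19;8;45m🬂[38;2;22;10;48m[48;2;19;8;45m🬂[38;2;22;10;48m[48;2;19;8;45m🬂[38;2;22;10;48m[48;2;19;8;45m🬂[38;2;22;10;48m[48;2;19;8;45m🬂[38;2;22;10;48m[48;2;19;8;45m🬂[0m
[38;2;18;8;42m[48;2;16;7;39m🬂[38;2;18;8;42m[48;2;16;7;39m🬂[38;2;18;8;42m[48;2;16;7;39m🬂[38;2;18;8;42m[48;2;16;7;39m🬂[38;2;18;8;42m[48;2;16;7;39m🬂[38;2;18;8;42m[48;2;16;7;39m🬂[38;2;18;8;42m[48;2;16;7;39m🬂[38;2;18;8;42m[48;2;16;7;39m🬂[38;2;18;8;42m[48;2;16;7;39m🬂[38;2;18;8;42m[48;2;16;7;39m🬂[0m
[38;2;14;6;35m[48;2;13;5;33m🬎[38;2;14;6;35m[48;2;13;5;33m🬎[38;2;14;6;35m[48;2;13;5;33m🬎[38;2;14;6;35m[48;2;13;5;33m🬎[38;2;49;26;12m[48;2;152;84;17m🬺[38;2;152;84;17m[48;2;47;25;13m🬈[38;2;147;82;16m[48;2;14;5;35m🬓[38;2;14;6;35m[48;2;13;5;33m🬎[38;2;14;6;35m[48;2;13;5;33m🬎[38;2;14;6;35m[48;2;13;5;33m🬎[0m
[38;2;11;4;30m[48;2;10;3;27m🬎[38;2;11;4;30m[48;2;10;3;27m🬎[38;2;11;4;30m[48;2;10;3;27m🬎[38;2;11;4;30m[48;2;10;3;27m🬎[38;2;11;4;30m[48;2;10;3;27m🬎[38;2;58;32;6m[48;2;10;3;28m🬂[38;2;11;4;30m[48;2;10;3;27m🬎[38;2;11;4;30m[48;2;10;3;27m🬎[38;2;11;4;30m[48;2;10;3;27m🬎[38;2;11;4;30m[48;2;10;3;27m🬎[0m
[38;2;9;3;25m[48;2;7;2;22m🬂[38;2;9;3;25m[48;2;7;2;22m🬂[38;2;9;3;25m[48;2;7;2;22m🬂[38;2;9;3;25m[48;2;7;2;22m🬂[38;2;9;3;25m[48;2;7;2;22m🬂[38;2;9;3;25m[48;2;7;2;22m🬂[38;2;9;3;25m[48;2;7;2;22m🬂[38;2;9;3;25m[48;2;7;2;22m🬂[38;2;9;3;25m[48;2;7;2;22m🬂[38;2;9;3;25m[48;2;7;2;22m🬂[0m
</frame>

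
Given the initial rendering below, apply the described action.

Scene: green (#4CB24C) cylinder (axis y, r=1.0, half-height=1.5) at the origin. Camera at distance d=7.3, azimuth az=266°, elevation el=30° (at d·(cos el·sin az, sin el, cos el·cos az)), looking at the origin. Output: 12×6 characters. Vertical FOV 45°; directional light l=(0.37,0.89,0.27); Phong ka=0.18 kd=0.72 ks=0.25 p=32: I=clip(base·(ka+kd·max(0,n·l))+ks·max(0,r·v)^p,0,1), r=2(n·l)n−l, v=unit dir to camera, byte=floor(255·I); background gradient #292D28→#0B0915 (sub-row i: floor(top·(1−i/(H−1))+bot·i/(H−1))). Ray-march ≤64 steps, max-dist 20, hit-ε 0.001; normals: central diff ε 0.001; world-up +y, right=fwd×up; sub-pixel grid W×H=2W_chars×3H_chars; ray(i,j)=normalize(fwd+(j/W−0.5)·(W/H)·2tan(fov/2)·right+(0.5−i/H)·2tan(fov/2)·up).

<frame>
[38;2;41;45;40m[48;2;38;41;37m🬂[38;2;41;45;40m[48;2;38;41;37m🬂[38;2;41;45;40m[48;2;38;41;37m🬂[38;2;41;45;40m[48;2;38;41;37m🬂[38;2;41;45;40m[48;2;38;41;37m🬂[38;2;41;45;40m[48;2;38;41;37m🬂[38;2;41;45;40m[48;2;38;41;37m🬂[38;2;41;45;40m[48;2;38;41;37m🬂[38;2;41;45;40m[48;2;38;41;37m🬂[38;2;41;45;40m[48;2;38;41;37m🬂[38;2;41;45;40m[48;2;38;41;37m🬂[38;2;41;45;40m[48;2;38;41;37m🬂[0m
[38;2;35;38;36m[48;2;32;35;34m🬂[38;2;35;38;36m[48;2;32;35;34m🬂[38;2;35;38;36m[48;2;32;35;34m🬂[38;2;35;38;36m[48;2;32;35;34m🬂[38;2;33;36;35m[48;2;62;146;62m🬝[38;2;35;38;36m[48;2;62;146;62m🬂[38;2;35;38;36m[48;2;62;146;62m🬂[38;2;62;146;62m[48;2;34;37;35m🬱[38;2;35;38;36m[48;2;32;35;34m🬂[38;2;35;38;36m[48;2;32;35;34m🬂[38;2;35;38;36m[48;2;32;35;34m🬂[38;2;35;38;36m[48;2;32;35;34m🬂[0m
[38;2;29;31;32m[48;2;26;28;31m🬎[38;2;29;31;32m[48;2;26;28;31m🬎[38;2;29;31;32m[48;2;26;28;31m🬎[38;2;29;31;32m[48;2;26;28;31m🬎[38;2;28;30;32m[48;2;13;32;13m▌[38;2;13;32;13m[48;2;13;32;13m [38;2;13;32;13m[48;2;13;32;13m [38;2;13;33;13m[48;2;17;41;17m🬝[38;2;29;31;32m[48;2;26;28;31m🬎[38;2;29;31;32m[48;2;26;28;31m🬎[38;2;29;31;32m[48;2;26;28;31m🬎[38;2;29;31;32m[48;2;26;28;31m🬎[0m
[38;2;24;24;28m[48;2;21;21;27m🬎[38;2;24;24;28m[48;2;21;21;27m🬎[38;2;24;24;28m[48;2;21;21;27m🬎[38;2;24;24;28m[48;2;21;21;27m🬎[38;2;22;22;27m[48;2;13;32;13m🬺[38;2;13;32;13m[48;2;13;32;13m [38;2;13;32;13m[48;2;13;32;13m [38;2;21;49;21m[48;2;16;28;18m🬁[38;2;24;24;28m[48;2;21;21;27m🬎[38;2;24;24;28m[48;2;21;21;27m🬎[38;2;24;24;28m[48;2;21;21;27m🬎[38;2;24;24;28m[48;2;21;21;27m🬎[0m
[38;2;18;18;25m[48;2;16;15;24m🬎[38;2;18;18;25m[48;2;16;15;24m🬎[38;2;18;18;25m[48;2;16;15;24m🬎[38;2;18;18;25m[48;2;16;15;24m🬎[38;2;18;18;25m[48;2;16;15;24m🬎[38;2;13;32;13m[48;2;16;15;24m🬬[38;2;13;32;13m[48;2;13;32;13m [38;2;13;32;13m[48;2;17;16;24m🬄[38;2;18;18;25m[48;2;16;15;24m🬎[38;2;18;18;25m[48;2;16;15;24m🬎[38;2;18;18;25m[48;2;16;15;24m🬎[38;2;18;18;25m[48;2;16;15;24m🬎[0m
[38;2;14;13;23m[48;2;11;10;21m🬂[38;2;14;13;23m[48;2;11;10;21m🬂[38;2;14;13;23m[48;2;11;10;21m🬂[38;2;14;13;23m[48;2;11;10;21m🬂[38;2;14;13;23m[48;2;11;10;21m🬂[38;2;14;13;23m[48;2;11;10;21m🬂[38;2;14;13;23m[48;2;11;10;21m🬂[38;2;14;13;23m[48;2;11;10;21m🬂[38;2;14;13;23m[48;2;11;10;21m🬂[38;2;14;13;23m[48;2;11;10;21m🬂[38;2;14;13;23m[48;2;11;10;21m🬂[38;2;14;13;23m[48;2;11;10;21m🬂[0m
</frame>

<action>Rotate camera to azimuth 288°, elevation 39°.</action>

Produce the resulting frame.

<frame>
[38;2;41;45;40m[48;2;38;41;37m🬂[38;2;41;45;40m[48;2;38;41;37m🬂[38;2;41;45;40m[48;2;38;41;37m🬂[38;2;41;45;40m[48;2;38;41;37m🬂[38;2;41;45;40m[48;2;38;41;37m🬂[38;2;41;45;40m[48;2;38;41;37m🬂[38;2;41;45;40m[48;2;38;41;37m🬂[38;2;41;45;40m[48;2;38;41;37m🬂[38;2;41;45;40m[48;2;38;41;37m🬂[38;2;41;45;40m[48;2;38;41;37m🬂[38;2;41;45;40m[48;2;38;41;37m🬂[38;2;41;45;40m[48;2;38;41;37m🬂[0m
[38;2;35;38;36m[48;2;32;35;34m🬂[38;2;35;38;36m[48;2;32;35;34m🬂[38;2;35;38;36m[48;2;32;35;34m🬂[38;2;35;38;36m[48;2;32;35;34m🬂[38;2;33;36;35m[48;2;62;146;62m🬝[38;2;35;38;36m[48;2;62;146;62m🬂[38;2;35;38;36m[48;2;62;146;62m🬂[38;2;62;146;62m[48;2;34;37;35m🬱[38;2;35;38;36m[48;2;32;35;34m🬂[38;2;35;38;36m[48;2;32;35;34m🬂[38;2;35;38;36m[48;2;32;35;34m🬂[38;2;35;38;36m[48;2;32;35;34m🬂[0m
[38;2;29;31;32m[48;2;26;28;31m🬎[38;2;29;31;32m[48;2;26;28;31m🬎[38;2;29;31;32m[48;2;26;28;31m🬎[38;2;29;31;32m[48;2;26;28;31m🬎[38;2;62;146;62m[48;2;22;30;24m🬁[38;2;62;146;62m[48;2;13;32;13m🬂[38;2;62;146;62m[48;2;13;32;13m🬂[38;2;62;146;62m[48;2;18;44;18m🬂[38;2;29;31;32m[48;2;26;28;31m🬎[38;2;29;31;32m[48;2;26;28;31m🬎[38;2;29;31;32m[48;2;26;28;31m🬎[38;2;29;31;32m[48;2;26;28;31m🬎[0m
[38;2;24;24;28m[48;2;21;21;27m🬎[38;2;24;24;28m[48;2;21;21;27m🬎[38;2;24;24;28m[48;2;21;21;27m🬎[38;2;24;24;28m[48;2;21;21;27m🬎[38;2;22;22;27m[48;2;13;32;13m🬺[38;2;13;32;13m[48;2;13;32;13m [38;2;13;32;13m[48;2;13;32;13m [38;2;28;67;28m[48;2;17;28;19m🬁[38;2;24;24;28m[48;2;21;21;27m🬎[38;2;24;24;28m[48;2;21;21;27m🬎[38;2;24;24;28m[48;2;21;21;27m🬎[38;2;24;24;28m[48;2;21;21;27m🬎[0m
[38;2;18;18;25m[48;2;16;15;24m🬎[38;2;18;18;25m[48;2;16;15;24m🬎[38;2;18;18;25m[48;2;16;15;24m🬎[38;2;18;18;25m[48;2;16;15;24m🬎[38;2;18;18;25m[48;2;16;15;24m🬎[38;2;13;32;13m[48;2;16;15;24m🬬[38;2;13;32;13m[48;2;13;32;13m [38;2;16;38;16m[48;2;17;16;24m🬄[38;2;18;18;25m[48;2;16;15;24m🬎[38;2;18;18;25m[48;2;16;15;24m🬎[38;2;18;18;25m[48;2;16;15;24m🬎[38;2;18;18;25m[48;2;16;15;24m🬎[0m
[38;2;14;13;23m[48;2;11;10;21m🬂[38;2;14;13;23m[48;2;11;10;21m🬂[38;2;14;13;23m[48;2;11;10;21m🬂[38;2;14;13;23m[48;2;11;10;21m🬂[38;2;14;13;23m[48;2;11;10;21m🬂[38;2;14;13;23m[48;2;11;10;21m🬂[38;2;14;13;23m[48;2;11;10;21m🬂[38;2;14;13;23m[48;2;11;10;21m🬂[38;2;14;13;23m[48;2;11;10;21m🬂[38;2;14;13;23m[48;2;11;10;21m🬂[38;2;14;13;23m[48;2;11;10;21m🬂[38;2;14;13;23m[48;2;11;10;21m🬂[0m
</frame>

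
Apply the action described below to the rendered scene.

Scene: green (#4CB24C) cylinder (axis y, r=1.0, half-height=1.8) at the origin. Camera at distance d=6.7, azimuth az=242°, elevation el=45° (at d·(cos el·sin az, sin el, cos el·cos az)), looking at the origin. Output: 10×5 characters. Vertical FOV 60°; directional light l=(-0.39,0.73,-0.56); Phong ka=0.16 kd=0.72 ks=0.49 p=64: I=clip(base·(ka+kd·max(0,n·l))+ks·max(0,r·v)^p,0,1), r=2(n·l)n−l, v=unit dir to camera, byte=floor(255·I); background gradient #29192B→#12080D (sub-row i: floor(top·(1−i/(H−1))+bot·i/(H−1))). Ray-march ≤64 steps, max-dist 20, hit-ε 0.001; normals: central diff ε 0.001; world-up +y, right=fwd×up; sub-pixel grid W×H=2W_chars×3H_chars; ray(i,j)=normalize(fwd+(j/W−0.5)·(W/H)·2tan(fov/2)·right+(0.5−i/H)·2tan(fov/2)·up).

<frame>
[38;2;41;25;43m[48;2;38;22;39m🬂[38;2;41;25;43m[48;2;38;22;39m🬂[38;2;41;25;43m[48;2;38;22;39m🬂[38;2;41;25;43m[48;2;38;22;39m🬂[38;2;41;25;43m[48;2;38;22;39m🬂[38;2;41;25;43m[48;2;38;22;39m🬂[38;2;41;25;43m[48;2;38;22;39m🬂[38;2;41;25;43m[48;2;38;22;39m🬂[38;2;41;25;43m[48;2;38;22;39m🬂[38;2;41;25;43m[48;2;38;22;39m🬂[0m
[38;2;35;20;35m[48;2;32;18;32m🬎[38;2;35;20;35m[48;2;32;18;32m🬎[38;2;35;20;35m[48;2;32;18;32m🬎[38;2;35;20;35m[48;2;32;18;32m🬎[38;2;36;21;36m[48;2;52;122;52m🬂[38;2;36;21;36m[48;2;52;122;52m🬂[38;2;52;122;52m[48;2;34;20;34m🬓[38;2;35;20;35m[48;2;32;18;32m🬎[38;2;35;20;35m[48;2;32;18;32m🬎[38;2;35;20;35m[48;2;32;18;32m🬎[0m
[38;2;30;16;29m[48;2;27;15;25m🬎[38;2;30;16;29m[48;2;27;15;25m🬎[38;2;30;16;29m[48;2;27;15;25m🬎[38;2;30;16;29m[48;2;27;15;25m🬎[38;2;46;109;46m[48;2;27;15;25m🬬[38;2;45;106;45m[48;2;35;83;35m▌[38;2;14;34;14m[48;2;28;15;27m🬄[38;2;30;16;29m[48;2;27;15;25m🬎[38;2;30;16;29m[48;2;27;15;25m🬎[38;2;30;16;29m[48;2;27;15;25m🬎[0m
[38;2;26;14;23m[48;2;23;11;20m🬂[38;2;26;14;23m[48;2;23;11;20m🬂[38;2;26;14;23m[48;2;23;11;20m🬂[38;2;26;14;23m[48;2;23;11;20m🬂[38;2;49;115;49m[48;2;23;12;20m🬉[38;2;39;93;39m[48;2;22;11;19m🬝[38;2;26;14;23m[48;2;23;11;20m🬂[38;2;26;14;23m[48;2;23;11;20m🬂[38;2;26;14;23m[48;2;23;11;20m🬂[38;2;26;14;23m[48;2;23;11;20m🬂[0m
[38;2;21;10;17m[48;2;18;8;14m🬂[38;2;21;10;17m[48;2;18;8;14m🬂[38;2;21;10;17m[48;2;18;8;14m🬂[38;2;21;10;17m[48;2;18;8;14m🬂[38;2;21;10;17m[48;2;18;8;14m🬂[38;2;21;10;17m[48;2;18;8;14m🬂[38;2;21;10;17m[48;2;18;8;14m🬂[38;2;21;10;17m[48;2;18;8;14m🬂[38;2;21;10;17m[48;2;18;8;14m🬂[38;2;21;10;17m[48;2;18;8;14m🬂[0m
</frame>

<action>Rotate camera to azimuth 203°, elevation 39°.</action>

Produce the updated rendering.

<frame>
[38;2;41;25;43m[48;2;38;22;39m🬂[38;2;41;25;43m[48;2;38;22;39m🬂[38;2;41;25;43m[48;2;38;22;39m🬂[38;2;41;25;43m[48;2;38;22;39m🬂[38;2;41;25;43m[48;2;38;22;39m🬂[38;2;41;25;43m[48;2;38;22;39m🬂[38;2;41;25;43m[48;2;38;22;39m🬂[38;2;41;25;43m[48;2;38;22;39m🬂[38;2;41;25;43m[48;2;38;22;39m🬂[38;2;41;25;43m[48;2;38;22;39m🬂[0m
[38;2;35;20;35m[48;2;32;18;32m🬎[38;2;35;20;35m[48;2;32;18;32m🬎[38;2;35;20;35m[48;2;32;18;32m🬎[38;2;35;20;35m[48;2;32;18;32m🬎[38;2;33;36;33m[48;2;52;122;52m🬒[38;2;36;21;36m[48;2;52;122;52m🬂[38;2;46;108;46m[48;2;34;20;34m🬓[38;2;35;20;35m[48;2;32;18;32m🬎[38;2;35;20;35m[48;2;32;18;32m🬎[38;2;35;20;35m[48;2;32;18;32m🬎[0m
[38;2;30;16;29m[48;2;27;15;25m🬎[38;2;30;16;29m[48;2;27;15;25m🬎[38;2;30;16;29m[48;2;27;15;25m🬎[38;2;30;16;29m[48;2;27;15;25m🬎[38;2;41;98;41m[48;2;23;38;22m▐[38;2;48;114;48m[48;2;48;113;48m🬕[38;2;35;83;35m[48;2;28;15;27m🬄[38;2;30;16;29m[48;2;27;15;25m🬎[38;2;30;16;29m[48;2;27;15;25m🬎[38;2;30;16;29m[48;2;27;15;25m🬎[0m
[38;2;26;14;23m[48;2;23;11;20m🬂[38;2;26;14;23m[48;2;23;11;20m🬂[38;2;26;14;23m[48;2;23;11;20m🬂[38;2;26;14;23m[48;2;23;11;20m🬂[38;2;39;93;39m[48;2;23;12;20m🬉[38;2;47;113;47m[48;2;22;11;19m🬝[38;2;26;14;23m[48;2;23;11;20m🬂[38;2;26;14;23m[48;2;23;11;20m🬂[38;2;26;14;23m[48;2;23;11;20m🬂[38;2;26;14;23m[48;2;23;11;20m🬂[0m
[38;2;21;10;17m[48;2;18;8;14m🬂[38;2;21;10;17m[48;2;18;8;14m🬂[38;2;21;10;17m[48;2;18;8;14m🬂[38;2;21;10;17m[48;2;18;8;14m🬂[38;2;21;10;17m[48;2;18;8;14m🬂[38;2;21;10;17m[48;2;18;8;14m🬂[38;2;21;10;17m[48;2;18;8;14m🬂[38;2;21;10;17m[48;2;18;8;14m🬂[38;2;21;10;17m[48;2;18;8;14m🬂[38;2;21;10;17m[48;2;18;8;14m🬂[0m
</frame>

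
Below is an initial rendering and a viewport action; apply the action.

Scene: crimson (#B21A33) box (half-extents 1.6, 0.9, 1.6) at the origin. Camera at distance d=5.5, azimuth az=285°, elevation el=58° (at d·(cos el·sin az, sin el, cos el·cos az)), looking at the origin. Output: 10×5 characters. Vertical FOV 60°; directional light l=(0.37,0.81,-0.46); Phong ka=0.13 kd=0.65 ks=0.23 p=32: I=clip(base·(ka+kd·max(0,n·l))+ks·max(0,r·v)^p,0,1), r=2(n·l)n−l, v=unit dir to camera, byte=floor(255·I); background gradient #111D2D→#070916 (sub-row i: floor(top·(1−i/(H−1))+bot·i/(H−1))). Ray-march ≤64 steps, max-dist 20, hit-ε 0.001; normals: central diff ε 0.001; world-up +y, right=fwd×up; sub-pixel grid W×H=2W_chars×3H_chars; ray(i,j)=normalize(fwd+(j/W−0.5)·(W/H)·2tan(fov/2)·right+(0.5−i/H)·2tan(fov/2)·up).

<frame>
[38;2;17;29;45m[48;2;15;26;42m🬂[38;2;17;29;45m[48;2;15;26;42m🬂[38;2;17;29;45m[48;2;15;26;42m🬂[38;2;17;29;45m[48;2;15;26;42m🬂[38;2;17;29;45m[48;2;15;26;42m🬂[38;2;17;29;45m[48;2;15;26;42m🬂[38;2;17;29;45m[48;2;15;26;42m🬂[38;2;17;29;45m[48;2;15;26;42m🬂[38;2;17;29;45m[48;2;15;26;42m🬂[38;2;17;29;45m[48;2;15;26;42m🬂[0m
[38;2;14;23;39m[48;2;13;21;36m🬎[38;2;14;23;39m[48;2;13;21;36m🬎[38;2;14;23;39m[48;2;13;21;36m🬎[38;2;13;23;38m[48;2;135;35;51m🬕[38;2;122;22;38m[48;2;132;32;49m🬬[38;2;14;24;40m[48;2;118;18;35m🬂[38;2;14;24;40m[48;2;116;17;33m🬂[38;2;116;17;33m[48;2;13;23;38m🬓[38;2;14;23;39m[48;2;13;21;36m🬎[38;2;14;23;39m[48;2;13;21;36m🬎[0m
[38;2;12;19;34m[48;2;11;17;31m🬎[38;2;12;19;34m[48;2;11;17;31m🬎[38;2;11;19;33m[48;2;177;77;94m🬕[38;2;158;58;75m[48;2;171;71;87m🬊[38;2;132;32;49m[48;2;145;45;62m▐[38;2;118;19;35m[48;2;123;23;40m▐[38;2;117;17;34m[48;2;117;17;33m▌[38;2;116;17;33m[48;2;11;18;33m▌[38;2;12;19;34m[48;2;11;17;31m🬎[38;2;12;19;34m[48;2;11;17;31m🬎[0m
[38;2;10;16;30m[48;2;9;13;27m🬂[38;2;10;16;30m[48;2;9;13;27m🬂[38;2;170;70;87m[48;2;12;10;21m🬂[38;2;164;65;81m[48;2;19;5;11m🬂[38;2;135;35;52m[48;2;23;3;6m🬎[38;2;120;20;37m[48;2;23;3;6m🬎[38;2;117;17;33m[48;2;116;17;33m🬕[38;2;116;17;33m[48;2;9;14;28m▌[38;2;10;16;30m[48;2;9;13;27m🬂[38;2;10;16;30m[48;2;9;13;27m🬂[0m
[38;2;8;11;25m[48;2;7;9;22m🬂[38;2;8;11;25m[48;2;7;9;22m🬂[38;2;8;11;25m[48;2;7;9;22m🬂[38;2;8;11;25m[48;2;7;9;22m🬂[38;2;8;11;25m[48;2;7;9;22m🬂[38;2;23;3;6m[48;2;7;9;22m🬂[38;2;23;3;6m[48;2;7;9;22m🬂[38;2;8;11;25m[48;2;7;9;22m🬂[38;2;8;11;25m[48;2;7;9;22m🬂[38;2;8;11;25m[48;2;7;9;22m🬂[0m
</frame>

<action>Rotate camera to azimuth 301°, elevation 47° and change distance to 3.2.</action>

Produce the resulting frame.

<frame>
[38;2;17;29;45m[48;2;15;26;42m🬂[38;2;17;29;45m[48;2;15;26;42m🬂[38;2;17;29;45m[48;2;15;26;42m🬂[38;2;16;28;44m[48;2;116;17;33m🬆[38;2;17;29;45m[48;2;116;17;33m🬂[38;2;17;29;45m[48;2;116;17;33m🬂[38;2;16;28;44m[48;2;116;17;33m🬎[38;2;16;28;44m[48;2;116;17;33m🬎[38;2;17;29;45m[48;2;15;26;42m🬂[38;2;17;29;45m[48;2;15;26;42m🬂[0m
[38;2;14;23;39m[48;2;117;17;33m🬎[38;2;14;24;40m[48;2;118;18;34m🬂[38;2;118;18;34m[48;2;122;23;39m🬎[38;2;119;19;35m[48;2;126;26;42m🬎[38;2;118;19;35m[48;2;125;25;41m🬎[38;2;117;17;34m[48;2;120;20;37m🬎[38;2;116;17;33m[48;2;117;18;34m🬬[38;2;116;17;33m[48;2;116;17;33m [38;2;116;17;33m[48;2;116;17;33m [38;2;116;17;33m[48;2;116;17;33m [0m
[38;2;117;17;34m[48;2;119;19;36m🬕[38;2;122;22;38m[48;2;128;28;45m🬕[38;2;130;30;46m[48;2;143;43;60m🬆[38;2;140;40;57m[48;2;161;61;77m🬆[38;2;137;37;54m[48;2;157;57;74m🬊[38;2;126;26;42m[48;2;138;39;55m🬨[38;2;118;18;34m[48;2;122;22;38m🬨[38;2;116;17;33m[48;2;117;17;34m🬬[38;2;116;17;33m[48;2;116;17;33m [38;2;116;17;33m[48;2;11;17;31m🬝[0m
[38;2;121;21;38m[48;2;14;9;18m🬁[38;2;23;3;6m[48;2;130;31;47m🬱[38;2;156;56;72m[48;2;143;43;59m▐[38;2;174;74;90m[48;2;165;65;82m🬎[38;2;172;72;88m[48;2;161;61;77m▌[38;2;146;46;62m[48;2;133;33;49m▌[38;2;123;23;40m[48;2;119;19;36m▌[38;2;117;17;33m[48;2;117;18;34m🬸[38;2;116;17;33m[48;2;116;17;33m [38;2;116;17;33m[48;2;9;14;28m▌[0m
[38;2;8;11;25m[48;2;7;9;22m🬂[38;2;8;11;25m[48;2;7;9;22m🬂[38;2;23;3;6m[48;2;7;9;22m🬊[38;2;148;48;65m[48;2;23;3;6m🬊[38;2;139;39;55m[48;2;23;3;6m🬬[38;2;131;31;48m[48;2;123;23;39m🬄[38;2;120;21;37m[48;2;117;18;34m🬄[38;2;117;17;33m[48;2;116;17;33m🬕[38;2;116;17;33m[48;2;116;17;33m [38;2;116;17;33m[48;2;7;9;23m🬄[0m
</frame>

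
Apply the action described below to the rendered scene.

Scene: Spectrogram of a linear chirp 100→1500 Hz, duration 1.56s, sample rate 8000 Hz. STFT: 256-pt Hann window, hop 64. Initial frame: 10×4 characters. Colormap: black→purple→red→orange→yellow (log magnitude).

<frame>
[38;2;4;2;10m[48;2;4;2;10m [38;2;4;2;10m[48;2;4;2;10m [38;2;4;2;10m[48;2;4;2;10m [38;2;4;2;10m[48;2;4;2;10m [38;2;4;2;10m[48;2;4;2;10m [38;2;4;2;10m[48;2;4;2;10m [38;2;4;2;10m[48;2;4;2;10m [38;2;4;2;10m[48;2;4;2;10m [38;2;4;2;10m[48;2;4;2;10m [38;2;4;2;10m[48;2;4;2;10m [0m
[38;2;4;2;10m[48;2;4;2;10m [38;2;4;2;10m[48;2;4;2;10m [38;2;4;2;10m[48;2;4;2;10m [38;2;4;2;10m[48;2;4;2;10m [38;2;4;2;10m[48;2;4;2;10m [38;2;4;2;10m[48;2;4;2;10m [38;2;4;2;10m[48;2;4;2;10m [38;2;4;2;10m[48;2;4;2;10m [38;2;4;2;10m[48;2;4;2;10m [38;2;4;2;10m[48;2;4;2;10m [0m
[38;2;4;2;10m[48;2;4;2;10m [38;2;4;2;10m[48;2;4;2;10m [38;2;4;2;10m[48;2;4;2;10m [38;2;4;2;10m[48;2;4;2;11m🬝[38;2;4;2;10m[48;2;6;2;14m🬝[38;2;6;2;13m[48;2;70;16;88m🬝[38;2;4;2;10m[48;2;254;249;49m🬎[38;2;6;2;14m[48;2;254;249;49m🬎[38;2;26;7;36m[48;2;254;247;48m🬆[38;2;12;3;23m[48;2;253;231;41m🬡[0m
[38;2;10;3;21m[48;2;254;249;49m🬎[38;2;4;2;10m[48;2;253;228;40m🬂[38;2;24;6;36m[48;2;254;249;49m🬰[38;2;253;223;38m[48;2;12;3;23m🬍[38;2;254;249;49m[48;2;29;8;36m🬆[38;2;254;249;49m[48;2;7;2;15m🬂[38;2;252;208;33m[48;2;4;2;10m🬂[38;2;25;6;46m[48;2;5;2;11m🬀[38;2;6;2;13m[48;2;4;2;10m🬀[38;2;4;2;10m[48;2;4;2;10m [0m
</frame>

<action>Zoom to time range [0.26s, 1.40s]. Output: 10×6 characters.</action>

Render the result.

<frame>
[38;2;4;2;10m[48;2;4;2;10m [38;2;4;2;10m[48;2;4;2;10m [38;2;4;2;10m[48;2;4;2;10m [38;2;4;2;10m[48;2;4;2;10m [38;2;4;2;10m[48;2;4;2;10m [38;2;4;2;10m[48;2;4;2;10m [38;2;4;2;10m[48;2;4;2;10m [38;2;4;2;10m[48;2;4;2;10m [38;2;4;2;10m[48;2;4;2;10m [38;2;4;2;10m[48;2;4;2;10m [0m
[38;2;4;2;10m[48;2;4;2;10m [38;2;4;2;10m[48;2;4;2;10m [38;2;4;2;10m[48;2;4;2;10m [38;2;4;2;10m[48;2;4;2;10m [38;2;4;2;10m[48;2;4;2;10m [38;2;4;2;10m[48;2;4;2;10m [38;2;4;2;10m[48;2;4;2;10m [38;2;4;2;10m[48;2;4;2;10m [38;2;4;2;10m[48;2;4;2;10m [38;2;4;2;10m[48;2;4;2;10m [0m
[38;2;4;2;10m[48;2;4;2;10m [38;2;4;2;10m[48;2;4;2;10m [38;2;4;2;10m[48;2;4;2;10m [38;2;4;2;10m[48;2;4;2;10m [38;2;4;2;10m[48;2;4;2;10m [38;2;4;2;10m[48;2;4;2;10m [38;2;4;2;10m[48;2;4;2;10m [38;2;4;2;10m[48;2;4;2;10m [38;2;4;2;10m[48;2;4;2;10m [38;2;4;2;10m[48;2;4;2;10m [0m
[38;2;4;2;10m[48;2;4;2;10m [38;2;4;2;10m[48;2;4;2;10m [38;2;4;2;10m[48;2;4;2;10m [38;2;4;2;10m[48;2;4;2;10m [38;2;4;2;10m[48;2;4;2;10m [38;2;4;2;10m[48;2;4;2;10m [38;2;4;2;10m[48;2;4;2;11m🬝[38;2;4;2;10m[48;2;5;2;12m🬎[38;2;5;2;12m[48;2;22;5;40m🬝[38;2;22;6;26m[48;2;254;240;46m🬝[0m
[38;2;4;2;10m[48;2;5;2;12m🬝[38;2;4;2;10m[48;2;8;2;17m🬎[38;2;8;2;17m[48;2;198;51;80m🬝[38;2;5;2;13m[48;2;254;249;49m🬎[38;2;25;6;34m[48;2;254;249;49m🬎[38;2;6;2;13m[48;2;253;235;43m🬂[38;2;40;10;49m[48;2;254;249;49m🬰[38;2;247;214;46m[48;2;7;2;16m🬎[38;2;247;206;43m[48;2;11;3;23m🬆[38;2;254;249;49m[48;2;7;2;15m🬂[0m
[38;2;252;223;38m[48;2;20;5;38m🬍[38;2;254;249;49m[48;2;65;17;34m🬆[38;2;254;249;49m[48;2;10;3;21m🬂[38;2;252;208;32m[48;2;5;2;11m🬂[38;2;36;8;63m[48;2;6;2;13m🬀[38;2;6;2;14m[48;2;4;2;10m🬂[38;2;4;2;11m[48;2;4;2;10m🬂[38;2;4;2;10m[48;2;4;2;10m [38;2;4;2;10m[48;2;4;2;10m [38;2;4;2;10m[48;2;4;2;10m [0m
</frame>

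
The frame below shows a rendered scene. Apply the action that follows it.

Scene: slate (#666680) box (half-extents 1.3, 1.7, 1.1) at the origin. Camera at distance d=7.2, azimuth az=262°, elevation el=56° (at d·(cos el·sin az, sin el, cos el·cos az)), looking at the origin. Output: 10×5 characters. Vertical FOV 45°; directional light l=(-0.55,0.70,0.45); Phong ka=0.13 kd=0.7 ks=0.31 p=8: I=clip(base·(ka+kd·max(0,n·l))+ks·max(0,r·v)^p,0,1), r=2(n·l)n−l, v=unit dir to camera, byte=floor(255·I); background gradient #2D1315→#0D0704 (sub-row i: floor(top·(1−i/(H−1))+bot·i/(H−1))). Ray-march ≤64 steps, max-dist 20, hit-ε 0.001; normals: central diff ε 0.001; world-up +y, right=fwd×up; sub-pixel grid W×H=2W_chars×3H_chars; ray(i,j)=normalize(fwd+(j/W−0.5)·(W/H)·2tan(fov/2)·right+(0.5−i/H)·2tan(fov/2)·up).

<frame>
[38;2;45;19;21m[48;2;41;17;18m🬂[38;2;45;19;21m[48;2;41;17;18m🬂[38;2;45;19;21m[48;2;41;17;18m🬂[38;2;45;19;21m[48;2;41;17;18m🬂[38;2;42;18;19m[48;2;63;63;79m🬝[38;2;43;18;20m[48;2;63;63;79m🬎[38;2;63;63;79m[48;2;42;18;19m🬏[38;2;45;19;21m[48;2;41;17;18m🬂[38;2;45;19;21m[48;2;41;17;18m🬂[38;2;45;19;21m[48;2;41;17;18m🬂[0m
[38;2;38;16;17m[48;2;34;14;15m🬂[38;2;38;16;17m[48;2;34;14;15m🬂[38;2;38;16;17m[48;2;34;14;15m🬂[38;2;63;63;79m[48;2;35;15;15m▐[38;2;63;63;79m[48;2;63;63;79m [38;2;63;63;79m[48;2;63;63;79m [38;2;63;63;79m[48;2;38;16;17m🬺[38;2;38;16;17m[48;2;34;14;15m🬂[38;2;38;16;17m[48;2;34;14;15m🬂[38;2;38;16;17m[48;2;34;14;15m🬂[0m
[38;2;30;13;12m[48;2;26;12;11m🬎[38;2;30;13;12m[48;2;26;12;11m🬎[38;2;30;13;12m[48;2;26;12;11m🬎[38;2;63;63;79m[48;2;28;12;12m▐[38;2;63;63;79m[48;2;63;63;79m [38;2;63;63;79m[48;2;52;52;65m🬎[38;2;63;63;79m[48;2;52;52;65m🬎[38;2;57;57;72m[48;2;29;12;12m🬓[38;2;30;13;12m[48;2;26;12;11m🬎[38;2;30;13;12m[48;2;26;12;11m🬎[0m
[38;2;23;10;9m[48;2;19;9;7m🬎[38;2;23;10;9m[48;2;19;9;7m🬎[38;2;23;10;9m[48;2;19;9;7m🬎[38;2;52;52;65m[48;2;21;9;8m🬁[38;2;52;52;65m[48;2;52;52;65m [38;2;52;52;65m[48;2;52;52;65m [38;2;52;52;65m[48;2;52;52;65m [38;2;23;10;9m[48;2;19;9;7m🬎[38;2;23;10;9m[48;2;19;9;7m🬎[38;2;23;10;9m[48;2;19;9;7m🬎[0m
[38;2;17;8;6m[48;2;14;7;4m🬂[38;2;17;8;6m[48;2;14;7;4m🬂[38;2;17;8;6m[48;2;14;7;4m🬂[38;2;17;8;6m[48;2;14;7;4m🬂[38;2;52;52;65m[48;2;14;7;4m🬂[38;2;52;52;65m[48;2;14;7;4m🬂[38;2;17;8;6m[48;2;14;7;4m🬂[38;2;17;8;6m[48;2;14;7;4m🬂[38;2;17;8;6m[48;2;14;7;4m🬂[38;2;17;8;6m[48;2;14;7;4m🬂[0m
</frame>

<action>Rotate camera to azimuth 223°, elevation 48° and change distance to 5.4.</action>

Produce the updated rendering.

<frame>
[38;2;45;19;21m[48;2;41;17;18m🬂[38;2;45;19;21m[48;2;41;17;18m🬂[38;2;43;18;20m[48;2;63;63;79m🬎[38;2;45;19;21m[48;2;63;63;79m🬂[38;2;63;63;79m[48;2;63;63;79m [38;2;63;63;79m[48;2;63;63;79m [38;2;45;19;21m[48;2;63;63;79m🬂[38;2;43;18;20m[48;2;63;63;79m🬎[38;2;45;19;21m[48;2;41;17;18m🬂[38;2;45;19;21m[48;2;41;17;18m🬂[0m
[38;2;38;16;17m[48;2;34;14;15m🬂[38;2;34;14;15m[48;2;13;13;16m🬺[38;2;63;63;79m[48;2;13;13;16m🬂[38;2;63;63;79m[48;2;13;13;16m🬬[38;2;63;63;79m[48;2;63;63;79m [38;2;63;63;79m[48;2;63;63;79m [38;2;63;63;79m[48;2;63;63;79m [38;2;63;63;79m[48;2;52;52;65m🬝[38;2;59;59;74m[48;2;33;14;14m🬝[38;2;38;16;17m[48;2;34;14;15m🬂[0m
[38;2;30;13;12m[48;2;26;12;11m🬎[38;2;30;13;12m[48;2;26;12;11m🬎[38;2;13;13;16m[48;2;27;12;11m🬨[38;2;13;13;16m[48;2;13;13;16m [38;2;63;63;79m[48;2;13;13;16m🬂[38;2;63;63;79m[48;2;13;13;16m🬬[38;2;63;63;79m[48;2;52;52;65m🬆[38;2;52;52;65m[48;2;52;52;65m [38;2;52;52;65m[48;2;28;12;11m🬄[38;2;30;13;12m[48;2;26;12;11m🬎[0m
[38;2;23;10;9m[48;2;19;9;7m🬎[38;2;23;10;9m[48;2;19;9;7m🬎[38;2;21;9;8m[48;2;13;13;16m🬺[38;2;13;13;16m[48;2;19;9;7m🬬[38;2;13;13;16m[48;2;13;13;16m [38;2;13;13;16m[48;2;52;52;65m🬝[38;2;52;52;65m[48;2;52;52;65m [38;2;52;52;65m[48;2;20;9;7m🬕[38;2;23;10;9m[48;2;19;9;7m🬎[38;2;23;10;9m[48;2;19;9;7m🬎[0m
[38;2;17;8;6m[48;2;14;7;4m🬂[38;2;17;8;6m[48;2;14;7;4m🬂[38;2;17;8;6m[48;2;14;7;4m🬂[38;2;17;8;6m[48;2;14;7;4m🬂[38;2;13;13;16m[48;2;13;7;4m🬊[38;2;13;13;16m[48;2;52;52;65m▌[38;2;52;52;65m[48;2;13;7;4m🬆[38;2;17;8;6m[48;2;14;7;4m🬂[38;2;17;8;6m[48;2;14;7;4m🬂[38;2;17;8;6m[48;2;14;7;4m🬂[0m
</frame>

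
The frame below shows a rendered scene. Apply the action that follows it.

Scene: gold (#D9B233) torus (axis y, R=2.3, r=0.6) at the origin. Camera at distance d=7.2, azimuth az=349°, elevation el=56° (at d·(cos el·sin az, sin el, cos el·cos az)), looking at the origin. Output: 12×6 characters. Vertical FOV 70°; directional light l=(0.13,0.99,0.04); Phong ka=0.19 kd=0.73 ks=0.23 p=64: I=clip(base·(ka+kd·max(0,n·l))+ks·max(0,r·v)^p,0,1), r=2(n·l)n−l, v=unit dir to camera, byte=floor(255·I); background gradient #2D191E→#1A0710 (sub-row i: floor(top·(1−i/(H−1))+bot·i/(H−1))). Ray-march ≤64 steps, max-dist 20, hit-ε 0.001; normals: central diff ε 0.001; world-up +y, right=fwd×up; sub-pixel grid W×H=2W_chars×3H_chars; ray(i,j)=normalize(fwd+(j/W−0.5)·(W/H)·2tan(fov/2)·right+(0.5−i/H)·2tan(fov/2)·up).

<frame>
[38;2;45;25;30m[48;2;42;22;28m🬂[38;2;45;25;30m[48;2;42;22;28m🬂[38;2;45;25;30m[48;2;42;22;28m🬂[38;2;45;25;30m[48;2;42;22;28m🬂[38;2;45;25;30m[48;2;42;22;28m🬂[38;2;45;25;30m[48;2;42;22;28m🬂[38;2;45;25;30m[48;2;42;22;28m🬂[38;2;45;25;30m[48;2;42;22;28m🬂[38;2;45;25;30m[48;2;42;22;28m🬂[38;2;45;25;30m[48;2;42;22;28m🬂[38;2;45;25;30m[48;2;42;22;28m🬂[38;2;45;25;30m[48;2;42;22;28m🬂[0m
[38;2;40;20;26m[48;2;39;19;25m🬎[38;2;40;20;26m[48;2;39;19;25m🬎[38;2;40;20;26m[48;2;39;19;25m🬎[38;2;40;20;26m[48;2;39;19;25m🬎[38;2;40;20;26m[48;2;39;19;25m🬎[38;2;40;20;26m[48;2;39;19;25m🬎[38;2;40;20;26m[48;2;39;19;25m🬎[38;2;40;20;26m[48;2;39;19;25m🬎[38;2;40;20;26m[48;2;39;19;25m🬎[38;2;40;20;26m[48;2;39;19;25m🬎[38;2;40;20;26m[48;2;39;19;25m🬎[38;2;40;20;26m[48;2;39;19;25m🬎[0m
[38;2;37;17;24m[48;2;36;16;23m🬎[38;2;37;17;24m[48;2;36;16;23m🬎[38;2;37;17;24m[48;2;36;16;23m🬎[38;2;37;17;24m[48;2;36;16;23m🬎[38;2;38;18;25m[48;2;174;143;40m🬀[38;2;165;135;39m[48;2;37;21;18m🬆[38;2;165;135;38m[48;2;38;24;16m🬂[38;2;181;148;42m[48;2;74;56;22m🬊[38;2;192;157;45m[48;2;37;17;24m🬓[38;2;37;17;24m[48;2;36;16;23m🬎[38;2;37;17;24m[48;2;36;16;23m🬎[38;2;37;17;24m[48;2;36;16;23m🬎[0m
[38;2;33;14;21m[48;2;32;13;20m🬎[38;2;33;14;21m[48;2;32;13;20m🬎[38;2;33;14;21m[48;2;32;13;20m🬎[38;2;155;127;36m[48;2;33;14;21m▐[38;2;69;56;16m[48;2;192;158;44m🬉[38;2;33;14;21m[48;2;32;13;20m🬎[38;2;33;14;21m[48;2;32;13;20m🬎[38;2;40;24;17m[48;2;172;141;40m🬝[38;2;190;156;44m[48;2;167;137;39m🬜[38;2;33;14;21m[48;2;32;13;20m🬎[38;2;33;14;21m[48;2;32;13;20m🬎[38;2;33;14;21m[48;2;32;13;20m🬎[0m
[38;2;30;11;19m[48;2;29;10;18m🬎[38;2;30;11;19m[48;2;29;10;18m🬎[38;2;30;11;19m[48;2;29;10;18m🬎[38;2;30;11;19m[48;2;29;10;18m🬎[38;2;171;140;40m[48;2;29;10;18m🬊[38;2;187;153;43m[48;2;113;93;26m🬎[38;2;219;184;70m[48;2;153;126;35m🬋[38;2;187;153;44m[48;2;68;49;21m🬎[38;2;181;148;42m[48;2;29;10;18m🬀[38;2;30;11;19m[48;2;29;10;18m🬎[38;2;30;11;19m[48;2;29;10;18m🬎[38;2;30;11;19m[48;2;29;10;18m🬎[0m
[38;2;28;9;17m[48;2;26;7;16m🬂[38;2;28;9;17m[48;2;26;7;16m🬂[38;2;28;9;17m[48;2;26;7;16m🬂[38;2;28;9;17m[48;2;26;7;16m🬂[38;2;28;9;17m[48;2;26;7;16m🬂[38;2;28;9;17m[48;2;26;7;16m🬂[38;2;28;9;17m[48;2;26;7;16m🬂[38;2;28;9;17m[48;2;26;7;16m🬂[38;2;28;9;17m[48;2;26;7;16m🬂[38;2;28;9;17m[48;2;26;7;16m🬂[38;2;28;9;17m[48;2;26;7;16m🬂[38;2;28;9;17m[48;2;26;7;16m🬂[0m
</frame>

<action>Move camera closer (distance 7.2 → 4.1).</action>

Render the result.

<frame>
[38;2;45;25;30m[48;2;42;22;28m🬂[38;2;45;25;30m[48;2;42;22;28m🬂[38;2;45;25;30m[48;2;42;22;28m🬂[38;2;45;25;30m[48;2;42;22;28m🬂[38;2;45;25;30m[48;2;42;22;28m🬂[38;2;45;25;30m[48;2;42;22;28m🬂[38;2;45;25;30m[48;2;42;22;28m🬂[38;2;45;25;30m[48;2;42;22;28m🬂[38;2;45;25;30m[48;2;42;22;28m🬂[38;2;45;25;30m[48;2;42;22;28m🬂[38;2;45;25;30m[48;2;42;22;28m🬂[38;2;45;25;30m[48;2;42;22;28m🬂[0m
[38;2;40;20;26m[48;2;39;19;25m🬎[38;2;40;20;26m[48;2;39;19;25m🬎[38;2;40;20;26m[48;2;39;19;25m🬎[38;2;40;20;26m[48;2;195;160;45m🬎[38;2;41;21;27m[48;2;179;147;42m🬂[38;2;88;68;26m[48;2;201;168;61m🬮[38;2;181;148;42m[48;2;90;74;21m🬎[38;2;63;43;26m[48;2;163;134;38m🬒[38;2;178;146;42m[48;2;40;20;26m🬱[38;2;198;162;46m[48;2;40;20;26m🬏[38;2;40;20;26m[48;2;39;19;25m🬎[38;2;40;20;26m[48;2;39;19;25m🬎[0m
[38;2;37;17;24m[48;2;36;16;23m🬎[38;2;37;17;24m[48;2;176;144;41m🬝[38;2;38;18;25m[48;2;194;159;45m🬀[38;2;170;140;39m[48;2;100;82;23m🬕[38;2;127;104;30m[48;2;46;30;19m🬀[38;2;41;33;9m[48;2;36;16;23m🬂[38;2;41;33;9m[48;2;36;16;23m🬁[38;2;44;36;10m[48;2;36;16;23m🬂[38;2;109;90;25m[48;2;39;27;13m🬊[38;2;180;148;41m[48;2;131;107;30m🬨[38;2;195;160;45m[48;2;37;17;24m🬱[38;2;37;17;24m[48;2;36;16;23m🬎[0m
[38;2;33;14;21m[48;2;32;13;20m🬎[38;2;34;15;22m[48;2;177;145;41m🬀[38;2;197;161;46m[48;2;178;146;41m▌[38;2;131;107;30m[48;2;33;14;21m▌[38;2;33;14;21m[48;2;32;13;20m🬎[38;2;33;14;21m[48;2;32;13;20m🬎[38;2;33;14;21m[48;2;32;13;20m🬎[38;2;33;14;21m[48;2;32;13;20m🬎[38;2;33;14;21m[48;2;32;13;20m🬎[38;2;95;78;22m[48;2;155;126;36m▌[38;2;199;163;46m[48;2;186;153;43m▐[38;2;176;144;41m[48;2;33;14;21m🬓[0m
[38;2;30;11;19m[48;2;29;10;18m🬎[38;2;188;154;43m[48;2;147;121;34m▐[38;2;196;161;45m[48;2;187;153;44m🬺[38;2;61;50;14m[48;2;169;138;39m🬁[38;2;41;23;19m[48;2;149;122;35m🬬[38;2;30;11;19m[48;2;29;10;18m🬎[38;2;30;11;19m[48;2;29;10;18m🬎[38;2;30;11;19m[48;2;69;56;16m🬝[38;2;34;18;16m[48;2;138;113;32m🬆[38;2;147;120;34m[48;2;182;149;42m🬄[38;2;192;158;45m[48;2;197;162;46m🬟[38;2;171;140;39m[48;2;30;11;19m▌[0m
[38;2;28;9;17m[48;2;26;7;16m🬂[38;2;155;127;36m[48;2;26;7;16m🬉[38;2;186;153;43m[48;2;156;127;36m🬬[38;2;196;161;46m[48;2;191;156;44m🬪[38;2;175;143;40m[48;2;195;160;45m🬂[38;2;145;119;33m[48;2;189;155;44m🬂[38;2;132;107;30m[48;2;186;153;43m🬂[38;2;162;133;37m[48;2;200;165;52m🬆[38;2;189;155;44m[48;2;229;193;77m🬬[38;2;197;162;46m[48;2;191;156;44m🬜[38;2;180;148;42m[48;2;26;7;16m🬝[38;2;28;9;17m[48;2;26;7;16m🬂[0m
</frame>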